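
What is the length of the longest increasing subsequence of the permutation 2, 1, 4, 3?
2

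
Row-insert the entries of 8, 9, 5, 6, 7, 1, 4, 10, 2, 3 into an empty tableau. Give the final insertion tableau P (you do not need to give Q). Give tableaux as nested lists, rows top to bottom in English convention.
P = [[1, 2, 3, 10], [4, 6, 7], [5, 9], [8]]

Insert 8: appended to row 1. P = [[8]].
Insert 9: appended to row 1. P = [[8, 9]].
Insert 5: 5 bumps 8 from row 1; 8 starts row 2. P = [[5, 9], [8]].
Insert 6: 6 bumps 9 from row 1; 9 appends to row 2. P = [[5, 6], [8, 9]].
Insert 7: appended to row 1. P = [[5, 6, 7], [8, 9]].
Insert 1: 1 bumps 5 from row 1; 5 bumps 8 from row 2; 8 starts row 3. P = [[1, 6, 7], [5, 9], [8]].
Insert 4: 4 bumps 6 from row 1; 6 bumps 9 from row 2; 9 appends to row 3. P = [[1, 4, 7], [5, 6], [8, 9]].
Insert 10: appended to row 1. P = [[1, 4, 7, 10], [5, 6], [8, 9]].
Insert 2: 2 bumps 4 from row 1; 4 bumps 5 from row 2; 5 bumps 8 from row 3; 8 starts row 4. P = [[1, 2, 7, 10], [4, 6], [5, 9], [8]].
Insert 3: 3 bumps 7 from row 1; 7 appends to row 2. P = [[1, 2, 3, 10], [4, 6, 7], [5, 9], [8]].

So P = [[1, 2, 3, 10], [4, 6, 7], [5, 9], [8]].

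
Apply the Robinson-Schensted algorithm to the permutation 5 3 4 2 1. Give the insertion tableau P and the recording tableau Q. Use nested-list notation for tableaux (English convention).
P = [[1, 4], [2], [3], [5]], Q = [[1, 3], [2], [4], [5]]

Insert each entry of the permutation into P by Schensted row insertion, recording in Q the position of each new cell.

Insert 5: appended to row 1. P = [[5]].
Insert 3: 3 bumps 5 from row 1; 5 starts row 2. P = [[3], [5]].
Insert 4: appended to row 1. P = [[3, 4], [5]].
Insert 2: 2 bumps 3 from row 1; 3 bumps 5 from row 2; 5 starts row 3. P = [[2, 4], [3], [5]].
Insert 1: 1 bumps 2 from row 1; 2 bumps 3 from row 2; 3 bumps 5 from row 3; 5 starts row 4. P = [[1, 4], [2], [3], [5]].

So P = [[1, 4], [2], [3], [5]], Q = [[1, 3], [2], [4], [5]].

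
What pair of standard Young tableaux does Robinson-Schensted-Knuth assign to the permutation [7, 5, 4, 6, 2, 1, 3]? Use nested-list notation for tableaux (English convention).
P = [[1, 3], [2, 6], [4], [5], [7]], Q = [[1, 4], [2, 7], [3], [5], [6]]

Insert each entry of the permutation into P by Schensted row insertion, recording in Q the position of each new cell.

After inserting 7: P = [[7]].
After inserting 5: P = [[5], [7]].
After inserting 4: P = [[4], [5], [7]].
After inserting 6: P = [[4, 6], [5], [7]].
After inserting 2: P = [[2, 6], [4], [5], [7]].
After inserting 1: P = [[1, 6], [2], [4], [5], [7]].
After inserting 3: P = [[1, 3], [2, 6], [4], [5], [7]].

So P = [[1, 3], [2, 6], [4], [5], [7]], Q = [[1, 4], [2, 7], [3], [5], [6]].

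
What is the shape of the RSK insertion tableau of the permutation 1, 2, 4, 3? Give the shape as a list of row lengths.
Row-insert each entry into an empty tableau.

After inserting 1: P = [[1]].
After inserting 2: P = [[1, 2]].
After inserting 4: P = [[1, 2, 4]].
After inserting 3: P = [[1, 2, 3], [4]].

The final insertion tableau P = [[1, 2, 3], [4]] has shape [3, 1].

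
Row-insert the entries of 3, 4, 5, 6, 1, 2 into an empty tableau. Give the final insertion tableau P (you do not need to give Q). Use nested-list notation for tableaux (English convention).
Insert 3: appended to row 1. P = [[3]].
Insert 4: appended to row 1. P = [[3, 4]].
Insert 5: appended to row 1. P = [[3, 4, 5]].
Insert 6: appended to row 1. P = [[3, 4, 5, 6]].
Insert 1: 1 bumps 3 from row 1; 3 starts row 2. P = [[1, 4, 5, 6], [3]].
Insert 2: 2 bumps 4 from row 1; 4 appends to row 2. P = [[1, 2, 5, 6], [3, 4]].

So P = [[1, 2, 5, 6], [3, 4]].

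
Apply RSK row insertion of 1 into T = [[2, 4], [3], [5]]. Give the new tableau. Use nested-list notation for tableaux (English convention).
In row 1, 1 replaces 2 (the leftmost entry greater than 1); 2 is bumped to row 2. In row 2, 2 replaces 3 (the leftmost entry greater than 2); 3 is bumped to row 3. In row 3, 3 replaces 5 (the leftmost entry greater than 3); 5 is bumped to row 4. 5 starts a new row 4. The new tableau is [[1, 4], [2], [3], [5]].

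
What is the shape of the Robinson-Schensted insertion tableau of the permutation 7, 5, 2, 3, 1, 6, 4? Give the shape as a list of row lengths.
Row-insert each entry into an empty tableau.

After inserting 7: P = [[7]].
After inserting 5: P = [[5], [7]].
After inserting 2: P = [[2], [5], [7]].
After inserting 3: P = [[2, 3], [5], [7]].
After inserting 1: P = [[1, 3], [2], [5], [7]].
After inserting 6: P = [[1, 3, 6], [2], [5], [7]].
After inserting 4: P = [[1, 3, 4], [2, 6], [5], [7]].

The final insertion tableau P = [[1, 3, 4], [2, 6], [5], [7]] has shape [3, 2, 1, 1].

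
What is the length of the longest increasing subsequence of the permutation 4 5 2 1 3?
2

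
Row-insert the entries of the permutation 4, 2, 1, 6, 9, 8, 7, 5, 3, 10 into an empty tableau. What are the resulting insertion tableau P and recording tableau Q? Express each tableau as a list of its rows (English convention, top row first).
Insert each entry of the permutation into P by Schensted row insertion, recording in Q the position of each new cell.

Insert 4: appended to row 1. P = [[4]].
Insert 2: 2 bumps 4 from row 1; 4 starts row 2. P = [[2], [4]].
Insert 1: 1 bumps 2 from row 1; 2 bumps 4 from row 2; 4 starts row 3. P = [[1], [2], [4]].
Insert 6: appended to row 1. P = [[1, 6], [2], [4]].
Insert 9: appended to row 1. P = [[1, 6, 9], [2], [4]].
Insert 8: 8 bumps 9 from row 1; 9 appends to row 2. P = [[1, 6, 8], [2, 9], [4]].
Insert 7: 7 bumps 8 from row 1; 8 bumps 9 from row 2; 9 appends to row 3. P = [[1, 6, 7], [2, 8], [4, 9]].
Insert 5: 5 bumps 6 from row 1; 6 bumps 8 from row 2; 8 bumps 9 from row 3; 9 starts row 4. P = [[1, 5, 7], [2, 6], [4, 8], [9]].
Insert 3: 3 bumps 5 from row 1; 5 bumps 6 from row 2; 6 bumps 8 from row 3; 8 bumps 9 from row 4; 9 starts row 5. P = [[1, 3, 7], [2, 5], [4, 6], [8], [9]].
Insert 10: appended to row 1. P = [[1, 3, 7, 10], [2, 5], [4, 6], [8], [9]].

So P = [[1, 3, 7, 10], [2, 5], [4, 6], [8], [9]], Q = [[1, 4, 5, 10], [2, 6], [3, 7], [8], [9]].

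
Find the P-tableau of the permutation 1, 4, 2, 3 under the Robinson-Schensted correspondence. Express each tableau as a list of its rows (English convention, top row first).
Insert 1: appended to row 1. P = [[1]].
Insert 4: appended to row 1. P = [[1, 4]].
Insert 2: 2 bumps 4 from row 1; 4 starts row 2. P = [[1, 2], [4]].
Insert 3: appended to row 1. P = [[1, 2, 3], [4]].

So P = [[1, 2, 3], [4]].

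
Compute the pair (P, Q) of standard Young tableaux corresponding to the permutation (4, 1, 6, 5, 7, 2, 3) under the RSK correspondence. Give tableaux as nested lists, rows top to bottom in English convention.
P = [[1, 2, 3], [4, 5, 7], [6]], Q = [[1, 3, 5], [2, 4, 7], [6]]

Insert each entry of the permutation into P by Schensted row insertion, recording in Q the position of each new cell.

Insert 4: appended to row 1. P = [[4]], Q = [[1]].
Insert 1: 1 bumps 4 from row 1; 4 starts row 2. P = [[1], [4]], Q = [[1], [2]].
Insert 6: appended to row 1. P = [[1, 6], [4]], Q = [[1, 3], [2]].
Insert 5: 5 bumps 6 from row 1; 6 appends to row 2. P = [[1, 5], [4, 6]], Q = [[1, 3], [2, 4]].
Insert 7: appended to row 1. P = [[1, 5, 7], [4, 6]], Q = [[1, 3, 5], [2, 4]].
Insert 2: 2 bumps 5 from row 1; 5 bumps 6 from row 2; 6 starts row 3. P = [[1, 2, 7], [4, 5], [6]], Q = [[1, 3, 5], [2, 4], [6]].
Insert 3: 3 bumps 7 from row 1; 7 appends to row 2. P = [[1, 2, 3], [4, 5, 7], [6]], Q = [[1, 3, 5], [2, 4, 7], [6]].

So P = [[1, 2, 3], [4, 5, 7], [6]], Q = [[1, 3, 5], [2, 4, 7], [6]].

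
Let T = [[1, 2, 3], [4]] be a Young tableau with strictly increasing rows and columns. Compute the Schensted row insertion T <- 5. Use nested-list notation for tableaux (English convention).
[[1, 2, 3, 5], [4]]

5 is larger than every entry of row 1, so it is appended to row 1. The new tableau is [[1, 2, 3, 5], [4]].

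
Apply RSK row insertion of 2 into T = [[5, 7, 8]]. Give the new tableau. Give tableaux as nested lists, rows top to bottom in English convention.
In row 1, 2 replaces 5 (the leftmost entry greater than 2); 5 is bumped to row 2. 5 starts a new row 2. The new tableau is [[2, 7, 8], [5]].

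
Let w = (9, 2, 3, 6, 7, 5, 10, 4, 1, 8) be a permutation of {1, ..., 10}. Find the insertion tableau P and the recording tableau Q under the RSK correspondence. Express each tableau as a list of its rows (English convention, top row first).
P = [[1, 3, 4, 7, 8], [2, 10], [5], [6], [9]], Q = [[1, 3, 4, 5, 7], [2, 10], [6], [8], [9]]

Insert each entry of the permutation into P by Schensted row insertion, recording in Q the position of each new cell.

After inserting 9: P = [[9]].
After inserting 2: P = [[2], [9]].
After inserting 3: P = [[2, 3], [9]].
After inserting 6: P = [[2, 3, 6], [9]].
After inserting 7: P = [[2, 3, 6, 7], [9]].
After inserting 5: P = [[2, 3, 5, 7], [6], [9]].
After inserting 10: P = [[2, 3, 5, 7, 10], [6], [9]].
After inserting 4: P = [[2, 3, 4, 7, 10], [5], [6], [9]].
After inserting 1: P = [[1, 3, 4, 7, 10], [2], [5], [6], [9]].
After inserting 8: P = [[1, 3, 4, 7, 8], [2, 10], [5], [6], [9]].

So P = [[1, 3, 4, 7, 8], [2, 10], [5], [6], [9]], Q = [[1, 3, 4, 5, 7], [2, 10], [6], [8], [9]].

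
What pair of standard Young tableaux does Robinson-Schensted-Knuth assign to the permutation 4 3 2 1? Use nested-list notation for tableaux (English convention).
Insert each entry of the permutation into P by Schensted row insertion, recording in Q the position of each new cell.

Insert 4: appended to row 1. P = [[4]].
Insert 3: 3 bumps 4 from row 1; 4 starts row 2. P = [[3], [4]].
Insert 2: 2 bumps 3 from row 1; 3 bumps 4 from row 2; 4 starts row 3. P = [[2], [3], [4]].
Insert 1: 1 bumps 2 from row 1; 2 bumps 3 from row 2; 3 bumps 4 from row 3; 4 starts row 4. P = [[1], [2], [3], [4]].

So P = [[1], [2], [3], [4]], Q = [[1], [2], [3], [4]].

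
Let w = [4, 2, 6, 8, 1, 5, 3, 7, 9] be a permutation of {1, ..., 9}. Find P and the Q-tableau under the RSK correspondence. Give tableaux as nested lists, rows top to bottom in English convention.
P = [[1, 3, 7, 9], [2, 5, 8], [4, 6]], Q = [[1, 3, 4, 9], [2, 6, 8], [5, 7]]

Insert each entry of the permutation into P by Schensted row insertion, recording in Q the position of each new cell.

Insert 4: appended to row 1. P = [[4]].
Insert 2: 2 bumps 4 from row 1; 4 starts row 2. P = [[2], [4]].
Insert 6: appended to row 1. P = [[2, 6], [4]].
Insert 8: appended to row 1. P = [[2, 6, 8], [4]].
Insert 1: 1 bumps 2 from row 1; 2 bumps 4 from row 2; 4 starts row 3. P = [[1, 6, 8], [2], [4]].
Insert 5: 5 bumps 6 from row 1; 6 appends to row 2. P = [[1, 5, 8], [2, 6], [4]].
Insert 3: 3 bumps 5 from row 1; 5 bumps 6 from row 2; 6 appends to row 3. P = [[1, 3, 8], [2, 5], [4, 6]].
Insert 7: 7 bumps 8 from row 1; 8 appends to row 2. P = [[1, 3, 7], [2, 5, 8], [4, 6]].
Insert 9: appended to row 1. P = [[1, 3, 7, 9], [2, 5, 8], [4, 6]].

So P = [[1, 3, 7, 9], [2, 5, 8], [4, 6]], Q = [[1, 3, 4, 9], [2, 6, 8], [5, 7]].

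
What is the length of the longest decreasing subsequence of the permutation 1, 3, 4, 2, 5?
2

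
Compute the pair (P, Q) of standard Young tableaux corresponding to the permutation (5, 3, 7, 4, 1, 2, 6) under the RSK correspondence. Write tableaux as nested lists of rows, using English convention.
P = [[1, 2, 6], [3, 4], [5, 7]], Q = [[1, 3, 7], [2, 4], [5, 6]]

Insert each entry of the permutation into P by Schensted row insertion, recording in Q the position of each new cell.

Insert 5: appended to row 1. P = [[5]].
Insert 3: 3 bumps 5 from row 1; 5 starts row 2. P = [[3], [5]].
Insert 7: appended to row 1. P = [[3, 7], [5]].
Insert 4: 4 bumps 7 from row 1; 7 appends to row 2. P = [[3, 4], [5, 7]].
Insert 1: 1 bumps 3 from row 1; 3 bumps 5 from row 2; 5 starts row 3. P = [[1, 4], [3, 7], [5]].
Insert 2: 2 bumps 4 from row 1; 4 bumps 7 from row 2; 7 appends to row 3. P = [[1, 2], [3, 4], [5, 7]].
Insert 6: appended to row 1. P = [[1, 2, 6], [3, 4], [5, 7]].

So P = [[1, 2, 6], [3, 4], [5, 7]], Q = [[1, 3, 7], [2, 4], [5, 6]].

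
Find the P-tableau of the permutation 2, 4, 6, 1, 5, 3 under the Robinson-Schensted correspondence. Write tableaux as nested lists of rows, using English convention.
P = [[1, 3, 5], [2, 4], [6]]

After inserting 2: P = [[2]].
After inserting 4: P = [[2, 4]].
After inserting 6: P = [[2, 4, 6]].
After inserting 1: P = [[1, 4, 6], [2]].
After inserting 5: P = [[1, 4, 5], [2, 6]].
After inserting 3: P = [[1, 3, 5], [2, 4], [6]].

So P = [[1, 3, 5], [2, 4], [6]].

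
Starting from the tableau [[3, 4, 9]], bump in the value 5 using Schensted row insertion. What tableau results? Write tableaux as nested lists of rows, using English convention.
[[3, 4, 5], [9]]

In row 1, 5 replaces 9 (the leftmost entry greater than 5); 9 is bumped to row 2. 9 starts a new row 2. The new tableau is [[3, 4, 5], [9]].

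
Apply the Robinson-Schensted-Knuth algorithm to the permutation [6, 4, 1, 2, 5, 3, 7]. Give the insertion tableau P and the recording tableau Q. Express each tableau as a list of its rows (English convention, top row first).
P = [[1, 2, 3, 7], [4, 5], [6]], Q = [[1, 4, 5, 7], [2, 6], [3]]

Insert each entry of the permutation into P by Schensted row insertion, recording in Q the position of each new cell.

Insert 6: appended to row 1. P = [[6]], Q = [[1]].
Insert 4: 4 bumps 6 from row 1; 6 starts row 2. P = [[4], [6]], Q = [[1], [2]].
Insert 1: 1 bumps 4 from row 1; 4 bumps 6 from row 2; 6 starts row 3. P = [[1], [4], [6]], Q = [[1], [2], [3]].
Insert 2: appended to row 1. P = [[1, 2], [4], [6]], Q = [[1, 4], [2], [3]].
Insert 5: appended to row 1. P = [[1, 2, 5], [4], [6]], Q = [[1, 4, 5], [2], [3]].
Insert 3: 3 bumps 5 from row 1; 5 appends to row 2. P = [[1, 2, 3], [4, 5], [6]], Q = [[1, 4, 5], [2, 6], [3]].
Insert 7: appended to row 1. P = [[1, 2, 3, 7], [4, 5], [6]], Q = [[1, 4, 5, 7], [2, 6], [3]].

So P = [[1, 2, 3, 7], [4, 5], [6]], Q = [[1, 4, 5, 7], [2, 6], [3]].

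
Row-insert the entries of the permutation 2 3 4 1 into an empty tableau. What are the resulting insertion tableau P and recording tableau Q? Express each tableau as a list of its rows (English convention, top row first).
P = [[1, 3, 4], [2]], Q = [[1, 2, 3], [4]]

Insert each entry of the permutation into P by Schensted row insertion, recording in Q the position of each new cell.

Insert 2: appended to row 1. P = [[2]].
Insert 3: appended to row 1. P = [[2, 3]].
Insert 4: appended to row 1. P = [[2, 3, 4]].
Insert 1: 1 bumps 2 from row 1; 2 starts row 2. P = [[1, 3, 4], [2]].

So P = [[1, 3, 4], [2]], Q = [[1, 2, 3], [4]].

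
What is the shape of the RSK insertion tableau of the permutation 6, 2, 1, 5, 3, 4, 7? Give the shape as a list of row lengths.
[4, 2, 1]

RSK row insertion gives P = [[1, 3, 4, 7], [2, 5], [6]], which has shape [4, 2, 1].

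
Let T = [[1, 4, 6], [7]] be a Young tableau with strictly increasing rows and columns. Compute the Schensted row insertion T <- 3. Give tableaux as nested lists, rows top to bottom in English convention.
[[1, 3, 6], [4], [7]]

In row 1, 3 replaces 4 (the leftmost entry greater than 3); 4 is bumped to row 2. In row 2, 4 replaces 7 (the leftmost entry greater than 4); 7 is bumped to row 3. 7 starts a new row 3. The new tableau is [[1, 3, 6], [4], [7]].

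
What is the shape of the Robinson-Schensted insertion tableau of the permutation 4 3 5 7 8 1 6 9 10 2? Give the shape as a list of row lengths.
Row-insert each entry into an empty tableau.

After inserting 4: P = [[4]].
After inserting 3: P = [[3], [4]].
After inserting 5: P = [[3, 5], [4]].
After inserting 7: P = [[3, 5, 7], [4]].
After inserting 8: P = [[3, 5, 7, 8], [4]].
After inserting 1: P = [[1, 5, 7, 8], [3], [4]].
After inserting 6: P = [[1, 5, 6, 8], [3, 7], [4]].
After inserting 9: P = [[1, 5, 6, 8, 9], [3, 7], [4]].
After inserting 10: P = [[1, 5, 6, 8, 9, 10], [3, 7], [4]].
After inserting 2: P = [[1, 2, 6, 8, 9, 10], [3, 5], [4, 7]].

The final insertion tableau P = [[1, 2, 6, 8, 9, 10], [3, 5], [4, 7]] has shape [6, 2, 2].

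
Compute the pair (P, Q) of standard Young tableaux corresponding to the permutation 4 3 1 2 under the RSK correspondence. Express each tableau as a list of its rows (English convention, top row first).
Insert each entry of the permutation into P by Schensted row insertion, recording in Q the position of each new cell.

Insert 4: appended to row 1. P = [[4]].
Insert 3: 3 bumps 4 from row 1; 4 starts row 2. P = [[3], [4]].
Insert 1: 1 bumps 3 from row 1; 3 bumps 4 from row 2; 4 starts row 3. P = [[1], [3], [4]].
Insert 2: appended to row 1. P = [[1, 2], [3], [4]].

So P = [[1, 2], [3], [4]], Q = [[1, 4], [2], [3]].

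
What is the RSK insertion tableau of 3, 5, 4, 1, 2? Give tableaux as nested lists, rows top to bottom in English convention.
P = [[1, 2], [3, 4], [5]]

Insert 3: appended to row 1. P = [[3]].
Insert 5: appended to row 1. P = [[3, 5]].
Insert 4: 4 bumps 5 from row 1; 5 starts row 2. P = [[3, 4], [5]].
Insert 1: 1 bumps 3 from row 1; 3 bumps 5 from row 2; 5 starts row 3. P = [[1, 4], [3], [5]].
Insert 2: 2 bumps 4 from row 1; 4 appends to row 2. P = [[1, 2], [3, 4], [5]].

So P = [[1, 2], [3, 4], [5]].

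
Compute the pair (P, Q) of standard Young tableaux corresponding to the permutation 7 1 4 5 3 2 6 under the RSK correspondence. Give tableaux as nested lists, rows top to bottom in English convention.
Insert each entry of the permutation into P by Schensted row insertion, recording in Q the position of each new cell.

Insert 7: appended to row 1. P = [[7]].
Insert 1: 1 bumps 7 from row 1; 7 starts row 2. P = [[1], [7]].
Insert 4: appended to row 1. P = [[1, 4], [7]].
Insert 5: appended to row 1. P = [[1, 4, 5], [7]].
Insert 3: 3 bumps 4 from row 1; 4 bumps 7 from row 2; 7 starts row 3. P = [[1, 3, 5], [4], [7]].
Insert 2: 2 bumps 3 from row 1; 3 bumps 4 from row 2; 4 bumps 7 from row 3; 7 starts row 4. P = [[1, 2, 5], [3], [4], [7]].
Insert 6: appended to row 1. P = [[1, 2, 5, 6], [3], [4], [7]].

So P = [[1, 2, 5, 6], [3], [4], [7]], Q = [[1, 3, 4, 7], [2], [5], [6]].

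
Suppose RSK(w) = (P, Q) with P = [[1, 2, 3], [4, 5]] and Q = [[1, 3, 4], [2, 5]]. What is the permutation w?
4 1 2 5 3

Reverse RSK: for i = n, n-1, ..., 1, locate i in Q, remove the corresponding corner cell from P, and reverse-bump its entry up through P; the value ejected from row 1 is w(i).

So w = 4 1 2 5 3.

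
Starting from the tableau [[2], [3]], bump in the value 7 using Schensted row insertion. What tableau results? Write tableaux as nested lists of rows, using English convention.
[[2, 7], [3]]

7 is larger than every entry of row 1, so it is appended to row 1. The new tableau is [[2, 7], [3]].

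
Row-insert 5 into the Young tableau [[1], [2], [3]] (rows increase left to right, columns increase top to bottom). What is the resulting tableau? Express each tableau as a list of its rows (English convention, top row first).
5 is larger than every entry of row 1, so it is appended to row 1. The new tableau is [[1, 5], [2], [3]].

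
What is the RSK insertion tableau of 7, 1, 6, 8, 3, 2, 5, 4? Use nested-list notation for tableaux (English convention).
Insert 7: appended to row 1. P = [[7]].
Insert 1: 1 bumps 7 from row 1; 7 starts row 2. P = [[1], [7]].
Insert 6: appended to row 1. P = [[1, 6], [7]].
Insert 8: appended to row 1. P = [[1, 6, 8], [7]].
Insert 3: 3 bumps 6 from row 1; 6 bumps 7 from row 2; 7 starts row 3. P = [[1, 3, 8], [6], [7]].
Insert 2: 2 bumps 3 from row 1; 3 bumps 6 from row 2; 6 bumps 7 from row 3; 7 starts row 4. P = [[1, 2, 8], [3], [6], [7]].
Insert 5: 5 bumps 8 from row 1; 8 appends to row 2. P = [[1, 2, 5], [3, 8], [6], [7]].
Insert 4: 4 bumps 5 from row 1; 5 bumps 8 from row 2; 8 appends to row 3. P = [[1, 2, 4], [3, 5], [6, 8], [7]].

So P = [[1, 2, 4], [3, 5], [6, 8], [7]].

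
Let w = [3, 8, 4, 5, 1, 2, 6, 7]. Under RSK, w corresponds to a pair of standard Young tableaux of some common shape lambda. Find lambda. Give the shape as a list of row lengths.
RSK row insertion gives P = [[1, 2, 5, 6, 7], [3, 4], [8]], which has shape [5, 2, 1].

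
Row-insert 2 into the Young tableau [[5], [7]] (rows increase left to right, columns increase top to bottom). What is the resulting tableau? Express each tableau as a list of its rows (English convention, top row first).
In row 1, 2 replaces 5 (the leftmost entry greater than 2); 5 is bumped to row 2. In row 2, 5 replaces 7 (the leftmost entry greater than 5); 7 is bumped to row 3. 7 starts a new row 3. The new tableau is [[2], [5], [7]].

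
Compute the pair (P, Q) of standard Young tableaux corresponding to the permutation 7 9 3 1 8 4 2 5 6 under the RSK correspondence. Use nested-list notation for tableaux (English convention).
Insert each entry of the permutation into P by Schensted row insertion, recording in Q the position of each new cell.

Insert 7: appended to row 1. P = [[7]], Q = [[1]].
Insert 9: appended to row 1. P = [[7, 9]], Q = [[1, 2]].
Insert 3: 3 bumps 7 from row 1; 7 starts row 2. P = [[3, 9], [7]], Q = [[1, 2], [3]].
Insert 1: 1 bumps 3 from row 1; 3 bumps 7 from row 2; 7 starts row 3. P = [[1, 9], [3], [7]], Q = [[1, 2], [3], [4]].
Insert 8: 8 bumps 9 from row 1; 9 appends to row 2. P = [[1, 8], [3, 9], [7]], Q = [[1, 2], [3, 5], [4]].
Insert 4: 4 bumps 8 from row 1; 8 bumps 9 from row 2; 9 appends to row 3. P = [[1, 4], [3, 8], [7, 9]], Q = [[1, 2], [3, 5], [4, 6]].
Insert 2: 2 bumps 4 from row 1; 4 bumps 8 from row 2; 8 bumps 9 from row 3; 9 starts row 4. P = [[1, 2], [3, 4], [7, 8], [9]], Q = [[1, 2], [3, 5], [4, 6], [7]].
Insert 5: appended to row 1. P = [[1, 2, 5], [3, 4], [7, 8], [9]], Q = [[1, 2, 8], [3, 5], [4, 6], [7]].
Insert 6: appended to row 1. P = [[1, 2, 5, 6], [3, 4], [7, 8], [9]], Q = [[1, 2, 8, 9], [3, 5], [4, 6], [7]].

So P = [[1, 2, 5, 6], [3, 4], [7, 8], [9]], Q = [[1, 2, 8, 9], [3, 5], [4, 6], [7]].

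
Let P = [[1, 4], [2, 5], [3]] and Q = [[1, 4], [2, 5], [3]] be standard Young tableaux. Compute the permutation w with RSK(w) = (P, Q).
3 2 1 5 4

Reverse the RSK construction: for i from n down to 1, find the cell of Q containing i, remove the entry at that cell from P, and reverse-bump it up through P; the value ejected from row 1 is w(i).

Step i=5: Q has 5 at row 2, column 2; remove 5 from row 2 of P and reverse-bump: 5 enters row 1 and ejects 4. So w(5) = 4. P is now [[1, 5], [2], [3]].
Step i=4: Q has 4 at row 1, column 2; remove that cell from P, ejecting 5. So w(4) = 5. P is now [[1], [2], [3]].
Step i=3: Q has 3 at row 3, column 1; remove 3 from row 3 of P and reverse-bump: 3 enters row 2 and ejects 2; 2 enters row 1 and ejects 1. So w(3) = 1. P is now [[2], [3]].
Step i=2: Q has 2 at row 2, column 1; remove 3 from row 2 of P and reverse-bump: 3 enters row 1 and ejects 2. So w(2) = 2. P is now [[3]].
Step i=1: Q has 1 at row 1, column 1; remove that cell from P, ejecting 3. So w(1) = 3. P is now [].

So w = 3 2 1 5 4.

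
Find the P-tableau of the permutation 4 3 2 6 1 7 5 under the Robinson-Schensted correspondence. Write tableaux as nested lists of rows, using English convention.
Insert 4: appended to row 1. P = [[4]].
Insert 3: 3 bumps 4 from row 1; 4 starts row 2. P = [[3], [4]].
Insert 2: 2 bumps 3 from row 1; 3 bumps 4 from row 2; 4 starts row 3. P = [[2], [3], [4]].
Insert 6: appended to row 1. P = [[2, 6], [3], [4]].
Insert 1: 1 bumps 2 from row 1; 2 bumps 3 from row 2; 3 bumps 4 from row 3; 4 starts row 4. P = [[1, 6], [2], [3], [4]].
Insert 7: appended to row 1. P = [[1, 6, 7], [2], [3], [4]].
Insert 5: 5 bumps 6 from row 1; 6 appends to row 2. P = [[1, 5, 7], [2, 6], [3], [4]].

So P = [[1, 5, 7], [2, 6], [3], [4]].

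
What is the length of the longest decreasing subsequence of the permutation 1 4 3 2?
3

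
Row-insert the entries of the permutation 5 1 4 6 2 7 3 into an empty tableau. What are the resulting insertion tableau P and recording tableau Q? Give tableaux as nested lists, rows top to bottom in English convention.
P = [[1, 2, 3, 7], [4, 6], [5]], Q = [[1, 3, 4, 6], [2, 7], [5]]

Insert each entry of the permutation into P by Schensted row insertion, recording in Q the position of each new cell.

Insert 5: appended to row 1. P = [[5]], Q = [[1]].
Insert 1: 1 bumps 5 from row 1; 5 starts row 2. P = [[1], [5]], Q = [[1], [2]].
Insert 4: appended to row 1. P = [[1, 4], [5]], Q = [[1, 3], [2]].
Insert 6: appended to row 1. P = [[1, 4, 6], [5]], Q = [[1, 3, 4], [2]].
Insert 2: 2 bumps 4 from row 1; 4 bumps 5 from row 2; 5 starts row 3. P = [[1, 2, 6], [4], [5]], Q = [[1, 3, 4], [2], [5]].
Insert 7: appended to row 1. P = [[1, 2, 6, 7], [4], [5]], Q = [[1, 3, 4, 6], [2], [5]].
Insert 3: 3 bumps 6 from row 1; 6 appends to row 2. P = [[1, 2, 3, 7], [4, 6], [5]], Q = [[1, 3, 4, 6], [2, 7], [5]].

So P = [[1, 2, 3, 7], [4, 6], [5]], Q = [[1, 3, 4, 6], [2, 7], [5]].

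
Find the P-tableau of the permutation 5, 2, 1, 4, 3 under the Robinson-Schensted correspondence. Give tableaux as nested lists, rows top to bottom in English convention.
P = [[1, 3], [2, 4], [5]]

Insert 5: appended to row 1. P = [[5]].
Insert 2: 2 bumps 5 from row 1; 5 starts row 2. P = [[2], [5]].
Insert 1: 1 bumps 2 from row 1; 2 bumps 5 from row 2; 5 starts row 3. P = [[1], [2], [5]].
Insert 4: appended to row 1. P = [[1, 4], [2], [5]].
Insert 3: 3 bumps 4 from row 1; 4 appends to row 2. P = [[1, 3], [2, 4], [5]].

So P = [[1, 3], [2, 4], [5]].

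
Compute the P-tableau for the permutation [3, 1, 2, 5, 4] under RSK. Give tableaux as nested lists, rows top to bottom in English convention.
Insert 3: appended to row 1. P = [[3]].
Insert 1: 1 bumps 3 from row 1; 3 starts row 2. P = [[1], [3]].
Insert 2: appended to row 1. P = [[1, 2], [3]].
Insert 5: appended to row 1. P = [[1, 2, 5], [3]].
Insert 4: 4 bumps 5 from row 1; 5 appends to row 2. P = [[1, 2, 4], [3, 5]].

So P = [[1, 2, 4], [3, 5]].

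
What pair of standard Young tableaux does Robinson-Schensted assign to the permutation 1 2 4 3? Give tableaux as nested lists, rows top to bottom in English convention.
Insert each entry of the permutation into P by Schensted row insertion, recording in Q the position of each new cell.

Insert 1: appended to row 1. P = [[1]], Q = [[1]].
Insert 2: appended to row 1. P = [[1, 2]], Q = [[1, 2]].
Insert 4: appended to row 1. P = [[1, 2, 4]], Q = [[1, 2, 3]].
Insert 3: 3 bumps 4 from row 1; 4 starts row 2. P = [[1, 2, 3], [4]], Q = [[1, 2, 3], [4]].

So P = [[1, 2, 3], [4]], Q = [[1, 2, 3], [4]].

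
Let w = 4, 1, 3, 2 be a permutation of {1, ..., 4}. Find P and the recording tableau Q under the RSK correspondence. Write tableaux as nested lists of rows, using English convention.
P = [[1, 2], [3], [4]], Q = [[1, 3], [2], [4]]

Insert each entry of the permutation into P by Schensted row insertion, recording in Q the position of each new cell.

Insert 4: appended to row 1. P = [[4]].
Insert 1: 1 bumps 4 from row 1; 4 starts row 2. P = [[1], [4]].
Insert 3: appended to row 1. P = [[1, 3], [4]].
Insert 2: 2 bumps 3 from row 1; 3 bumps 4 from row 2; 4 starts row 3. P = [[1, 2], [3], [4]].

So P = [[1, 2], [3], [4]], Q = [[1, 3], [2], [4]].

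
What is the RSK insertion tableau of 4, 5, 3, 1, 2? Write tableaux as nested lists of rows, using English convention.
P = [[1, 2], [3, 5], [4]]

Insert 4: appended to row 1. P = [[4]].
Insert 5: appended to row 1. P = [[4, 5]].
Insert 3: 3 bumps 4 from row 1; 4 starts row 2. P = [[3, 5], [4]].
Insert 1: 1 bumps 3 from row 1; 3 bumps 4 from row 2; 4 starts row 3. P = [[1, 5], [3], [4]].
Insert 2: 2 bumps 5 from row 1; 5 appends to row 2. P = [[1, 2], [3, 5], [4]].

So P = [[1, 2], [3, 5], [4]].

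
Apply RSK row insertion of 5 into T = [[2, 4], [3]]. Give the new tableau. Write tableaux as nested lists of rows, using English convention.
[[2, 4, 5], [3]]

5 is larger than every entry of row 1, so it is appended to row 1. The new tableau is [[2, 4, 5], [3]].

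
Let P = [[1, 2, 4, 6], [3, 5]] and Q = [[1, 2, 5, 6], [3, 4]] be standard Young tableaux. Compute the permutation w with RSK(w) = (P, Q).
Reverse the RSK construction: for i from n down to 1, find the cell of Q containing i, remove the entry at that cell from P, and reverse-bump it up through P; the value ejected from row 1 is w(i).

Step i=6: Q has 6 at row 1, column 4; remove that cell from P, ejecting 6. So w(6) = 6. P is now [[1, 2, 4], [3, 5]].
Step i=5: Q has 5 at row 1, column 3; remove that cell from P, ejecting 4. So w(5) = 4. P is now [[1, 2], [3, 5]].
Step i=4: Q has 4 at row 2, column 2; remove 5 from row 2 of P and reverse-bump: 5 enters row 1 and ejects 2. So w(4) = 2. P is now [[1, 5], [3]].
Step i=3: Q has 3 at row 2, column 1; remove 3 from row 2 of P and reverse-bump: 3 enters row 1 and ejects 1. So w(3) = 1. P is now [[3, 5]].
Step i=2: Q has 2 at row 1, column 2; remove that cell from P, ejecting 5. So w(2) = 5. P is now [[3]].
Step i=1: Q has 1 at row 1, column 1; remove that cell from P, ejecting 3. So w(1) = 3. P is now [].

So w = 3 5 1 2 4 6.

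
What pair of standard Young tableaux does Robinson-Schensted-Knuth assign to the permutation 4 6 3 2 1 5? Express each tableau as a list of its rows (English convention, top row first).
P = [[1, 5], [2, 6], [3], [4]], Q = [[1, 2], [3, 6], [4], [5]]

Insert each entry of the permutation into P by Schensted row insertion, recording in Q the position of each new cell.

Insert 4: appended to row 1. P = [[4]].
Insert 6: appended to row 1. P = [[4, 6]].
Insert 3: 3 bumps 4 from row 1; 4 starts row 2. P = [[3, 6], [4]].
Insert 2: 2 bumps 3 from row 1; 3 bumps 4 from row 2; 4 starts row 3. P = [[2, 6], [3], [4]].
Insert 1: 1 bumps 2 from row 1; 2 bumps 3 from row 2; 3 bumps 4 from row 3; 4 starts row 4. P = [[1, 6], [2], [3], [4]].
Insert 5: 5 bumps 6 from row 1; 6 appends to row 2. P = [[1, 5], [2, 6], [3], [4]].

So P = [[1, 5], [2, 6], [3], [4]], Q = [[1, 2], [3, 6], [4], [5]].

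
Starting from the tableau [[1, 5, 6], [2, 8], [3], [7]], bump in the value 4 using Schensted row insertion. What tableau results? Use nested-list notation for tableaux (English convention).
In row 1, 4 replaces 5 (the leftmost entry greater than 4); 5 is bumped to row 2. In row 2, 5 replaces 8 (the leftmost entry greater than 5); 8 is bumped to row 3. 8 is appended to row 3. The new tableau is [[1, 4, 6], [2, 5], [3, 8], [7]].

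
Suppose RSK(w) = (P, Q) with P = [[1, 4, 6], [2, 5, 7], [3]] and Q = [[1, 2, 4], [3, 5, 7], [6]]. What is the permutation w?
Reverse the RSK construction: for i from n down to 1, find the cell of Q containing i, remove the entry at that cell from P, and reverse-bump it up through P; the value ejected from row 1 is w(i).

Step i=7: Q has 7 at row 2, column 3; remove 7 from row 2 of P and reverse-bump: 7 enters row 1 and ejects 6. So w(7) = 6. P is now [[1, 4, 7], [2, 5], [3]].
Step i=6: Q has 6 at row 3, column 1; remove 3 from row 3 of P and reverse-bump: 3 enters row 2 and ejects 2; 2 enters row 1 and ejects 1. So w(6) = 1. P is now [[2, 4, 7], [3, 5]].
Step i=5: Q has 5 at row 2, column 2; remove 5 from row 2 of P and reverse-bump: 5 enters row 1 and ejects 4. So w(5) = 4. P is now [[2, 5, 7], [3]].
Step i=4: Q has 4 at row 1, column 3; remove that cell from P, ejecting 7. So w(4) = 7. P is now [[2, 5], [3]].
Step i=3: Q has 3 at row 2, column 1; remove 3 from row 2 of P and reverse-bump: 3 enters row 1 and ejects 2. So w(3) = 2. P is now [[3, 5]].
Step i=2: Q has 2 at row 1, column 2; remove that cell from P, ejecting 5. So w(2) = 5. P is now [[3]].
Step i=1: Q has 1 at row 1, column 1; remove that cell from P, ejecting 3. So w(1) = 3. P is now [].

So w = 3 5 2 7 4 1 6.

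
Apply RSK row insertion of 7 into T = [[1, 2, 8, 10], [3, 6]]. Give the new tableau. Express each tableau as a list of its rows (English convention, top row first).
In row 1, 7 replaces 8 (the leftmost entry greater than 7); 8 is bumped to row 2. 8 is appended to row 2. The new tableau is [[1, 2, 7, 10], [3, 6, 8]].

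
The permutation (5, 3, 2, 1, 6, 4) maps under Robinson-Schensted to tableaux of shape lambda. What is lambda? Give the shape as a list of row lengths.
Row-insert each entry into an empty tableau.

After inserting 5: P = [[5]].
After inserting 3: P = [[3], [5]].
After inserting 2: P = [[2], [3], [5]].
After inserting 1: P = [[1], [2], [3], [5]].
After inserting 6: P = [[1, 6], [2], [3], [5]].
After inserting 4: P = [[1, 4], [2, 6], [3], [5]].

The final insertion tableau P = [[1, 4], [2, 6], [3], [5]] has shape [2, 2, 1, 1].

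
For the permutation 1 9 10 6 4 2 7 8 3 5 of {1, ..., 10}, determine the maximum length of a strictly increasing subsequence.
4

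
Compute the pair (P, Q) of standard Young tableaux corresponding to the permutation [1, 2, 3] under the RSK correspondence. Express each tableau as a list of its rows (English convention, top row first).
Insert each entry of the permutation into P by Schensted row insertion, recording in Q the position of each new cell.

Insert 1: appended to row 1. P = [[1]].
Insert 2: appended to row 1. P = [[1, 2]].
Insert 3: appended to row 1. P = [[1, 2, 3]].

So P = [[1, 2, 3]], Q = [[1, 2, 3]].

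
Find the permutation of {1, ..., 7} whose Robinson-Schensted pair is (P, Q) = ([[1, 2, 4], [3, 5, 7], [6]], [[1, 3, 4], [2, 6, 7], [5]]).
6 3 5 7 1 2 4

Reverse RSK: for i = n, n-1, ..., 1, locate i in Q, remove the corresponding corner cell from P, and reverse-bump its entry up through P; the value ejected from row 1 is w(i).

So w = 6 3 5 7 1 2 4.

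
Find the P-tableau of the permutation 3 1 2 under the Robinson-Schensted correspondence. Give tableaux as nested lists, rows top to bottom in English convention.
After inserting 3: P = [[3]].
After inserting 1: P = [[1], [3]].
After inserting 2: P = [[1, 2], [3]].

So P = [[1, 2], [3]].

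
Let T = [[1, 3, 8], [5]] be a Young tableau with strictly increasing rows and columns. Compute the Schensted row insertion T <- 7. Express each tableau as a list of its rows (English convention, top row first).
[[1, 3, 7], [5, 8]]

In row 1, 7 replaces 8 (the leftmost entry greater than 7); 8 is bumped to row 2. 8 is appended to row 2. The new tableau is [[1, 3, 7], [5, 8]].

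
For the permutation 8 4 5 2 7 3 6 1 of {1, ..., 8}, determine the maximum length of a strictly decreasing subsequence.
4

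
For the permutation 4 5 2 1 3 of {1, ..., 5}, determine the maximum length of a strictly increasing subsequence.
2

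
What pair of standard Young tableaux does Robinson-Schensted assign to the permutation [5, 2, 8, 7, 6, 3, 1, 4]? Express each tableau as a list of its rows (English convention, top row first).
P = [[1, 3, 4], [2, 6], [5], [7], [8]], Q = [[1, 3, 8], [2, 4], [5], [6], [7]]

Insert each entry of the permutation into P by Schensted row insertion, recording in Q the position of each new cell.

Insert 5: appended to row 1. P = [[5]].
Insert 2: 2 bumps 5 from row 1; 5 starts row 2. P = [[2], [5]].
Insert 8: appended to row 1. P = [[2, 8], [5]].
Insert 7: 7 bumps 8 from row 1; 8 appends to row 2. P = [[2, 7], [5, 8]].
Insert 6: 6 bumps 7 from row 1; 7 bumps 8 from row 2; 8 starts row 3. P = [[2, 6], [5, 7], [8]].
Insert 3: 3 bumps 6 from row 1; 6 bumps 7 from row 2; 7 bumps 8 from row 3; 8 starts row 4. P = [[2, 3], [5, 6], [7], [8]].
Insert 1: 1 bumps 2 from row 1; 2 bumps 5 from row 2; 5 bumps 7 from row 3; 7 bumps 8 from row 4; 8 starts row 5. P = [[1, 3], [2, 6], [5], [7], [8]].
Insert 4: appended to row 1. P = [[1, 3, 4], [2, 6], [5], [7], [8]].

So P = [[1, 3, 4], [2, 6], [5], [7], [8]], Q = [[1, 3, 8], [2, 4], [5], [6], [7]].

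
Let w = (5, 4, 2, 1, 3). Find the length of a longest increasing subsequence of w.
2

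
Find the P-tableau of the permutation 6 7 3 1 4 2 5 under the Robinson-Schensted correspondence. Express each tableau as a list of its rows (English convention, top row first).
P = [[1, 2, 5], [3, 4], [6, 7]]

Insert 6: appended to row 1. P = [[6]].
Insert 7: appended to row 1. P = [[6, 7]].
Insert 3: 3 bumps 6 from row 1; 6 starts row 2. P = [[3, 7], [6]].
Insert 1: 1 bumps 3 from row 1; 3 bumps 6 from row 2; 6 starts row 3. P = [[1, 7], [3], [6]].
Insert 4: 4 bumps 7 from row 1; 7 appends to row 2. P = [[1, 4], [3, 7], [6]].
Insert 2: 2 bumps 4 from row 1; 4 bumps 7 from row 2; 7 appends to row 3. P = [[1, 2], [3, 4], [6, 7]].
Insert 5: appended to row 1. P = [[1, 2, 5], [3, 4], [6, 7]].

So P = [[1, 2, 5], [3, 4], [6, 7]].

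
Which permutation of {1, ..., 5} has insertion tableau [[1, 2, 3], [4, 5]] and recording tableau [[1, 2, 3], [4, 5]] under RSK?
1 4 5 2 3

Reverse the RSK construction: for i from n down to 1, find the cell of Q containing i, remove the entry at that cell from P, and reverse-bump it up through P; the value ejected from row 1 is w(i).

Step i=5: Q has 5 at row 2, column 2; remove 5 from row 2 of P and reverse-bump: 5 enters row 1 and ejects 3. So w(5) = 3. P is now [[1, 2, 5], [4]].
Step i=4: Q has 4 at row 2, column 1; remove 4 from row 2 of P and reverse-bump: 4 enters row 1 and ejects 2. So w(4) = 2. P is now [[1, 4, 5]].
Step i=3: Q has 3 at row 1, column 3; remove that cell from P, ejecting 5. So w(3) = 5. P is now [[1, 4]].
Step i=2: Q has 2 at row 1, column 2; remove that cell from P, ejecting 4. So w(2) = 4. P is now [[1]].
Step i=1: Q has 1 at row 1, column 1; remove that cell from P, ejecting 1. So w(1) = 1. P is now [].

So w = 1 4 5 2 3.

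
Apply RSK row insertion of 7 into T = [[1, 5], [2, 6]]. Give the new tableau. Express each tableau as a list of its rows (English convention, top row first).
[[1, 5, 7], [2, 6]]

7 is larger than every entry of row 1, so it is appended to row 1. The new tableau is [[1, 5, 7], [2, 6]].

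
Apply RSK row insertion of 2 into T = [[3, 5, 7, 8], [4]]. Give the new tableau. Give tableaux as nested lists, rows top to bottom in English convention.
In row 1, 2 replaces 3 (the leftmost entry greater than 2); 3 is bumped to row 2. In row 2, 3 replaces 4 (the leftmost entry greater than 3); 4 is bumped to row 3. 4 starts a new row 3. The new tableau is [[2, 5, 7, 8], [3], [4]].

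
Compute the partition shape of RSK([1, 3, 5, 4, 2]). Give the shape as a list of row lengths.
[3, 1, 1]

RSK row insertion gives P = [[1, 2, 4], [3], [5]], which has shape [3, 1, 1].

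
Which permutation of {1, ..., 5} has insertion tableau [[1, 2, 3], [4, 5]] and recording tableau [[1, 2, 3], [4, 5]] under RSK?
Reverse the RSK construction: for i from n down to 1, find the cell of Q containing i, remove the entry at that cell from P, and reverse-bump it up through P; the value ejected from row 1 is w(i).

Step i=5: Q has 5 at row 2, column 2; remove 5 from row 2 of P and reverse-bump: 5 enters row 1 and ejects 3. So w(5) = 3. P is now [[1, 2, 5], [4]].
Step i=4: Q has 4 at row 2, column 1; remove 4 from row 2 of P and reverse-bump: 4 enters row 1 and ejects 2. So w(4) = 2. P is now [[1, 4, 5]].
Step i=3: Q has 3 at row 1, column 3; remove that cell from P, ejecting 5. So w(3) = 5. P is now [[1, 4]].
Step i=2: Q has 2 at row 1, column 2; remove that cell from P, ejecting 4. So w(2) = 4. P is now [[1]].
Step i=1: Q has 1 at row 1, column 1; remove that cell from P, ejecting 1. So w(1) = 1. P is now [].

So w = 1 4 5 2 3.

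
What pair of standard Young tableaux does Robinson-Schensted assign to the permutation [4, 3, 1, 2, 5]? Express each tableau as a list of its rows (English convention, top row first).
Insert each entry of the permutation into P by Schensted row insertion, recording in Q the position of each new cell.

Insert 4: appended to row 1. P = [[4]].
Insert 3: 3 bumps 4 from row 1; 4 starts row 2. P = [[3], [4]].
Insert 1: 1 bumps 3 from row 1; 3 bumps 4 from row 2; 4 starts row 3. P = [[1], [3], [4]].
Insert 2: appended to row 1. P = [[1, 2], [3], [4]].
Insert 5: appended to row 1. P = [[1, 2, 5], [3], [4]].

So P = [[1, 2, 5], [3], [4]], Q = [[1, 4, 5], [2], [3]].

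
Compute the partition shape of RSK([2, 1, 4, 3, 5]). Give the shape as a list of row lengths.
[3, 2]

Row-insert each entry into an empty tableau.

After inserting 2: P = [[2]].
After inserting 1: P = [[1], [2]].
After inserting 4: P = [[1, 4], [2]].
After inserting 3: P = [[1, 3], [2, 4]].
After inserting 5: P = [[1, 3, 5], [2, 4]].

The final insertion tableau P = [[1, 3, 5], [2, 4]] has shape [3, 2].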